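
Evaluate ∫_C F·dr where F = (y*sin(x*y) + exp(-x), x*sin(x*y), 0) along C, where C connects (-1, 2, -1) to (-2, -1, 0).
E - exp(2)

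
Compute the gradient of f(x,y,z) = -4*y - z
(0, -4, -1)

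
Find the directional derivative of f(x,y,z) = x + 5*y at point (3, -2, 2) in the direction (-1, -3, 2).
-8*sqrt(14)/7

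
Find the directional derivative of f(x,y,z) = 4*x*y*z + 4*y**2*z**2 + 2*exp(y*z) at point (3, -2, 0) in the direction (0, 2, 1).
-28*sqrt(5)/5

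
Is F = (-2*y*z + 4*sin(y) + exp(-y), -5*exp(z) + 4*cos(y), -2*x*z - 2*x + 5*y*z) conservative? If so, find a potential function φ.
No, ∇×F = (5*z + 5*exp(z), -2*y + 2*z + 2, 2*z - 4*cos(y) + exp(-y)) ≠ 0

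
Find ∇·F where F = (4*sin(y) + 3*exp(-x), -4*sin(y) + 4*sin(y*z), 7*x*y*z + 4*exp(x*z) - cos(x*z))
7*x*y + 4*x*exp(x*z) + x*sin(x*z) + 4*z*cos(y*z) - 4*cos(y) - 3*exp(-x)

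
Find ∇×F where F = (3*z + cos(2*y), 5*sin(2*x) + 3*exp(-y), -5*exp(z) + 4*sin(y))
(4*cos(y), 3, 2*sin(2*y) + 10*cos(2*x))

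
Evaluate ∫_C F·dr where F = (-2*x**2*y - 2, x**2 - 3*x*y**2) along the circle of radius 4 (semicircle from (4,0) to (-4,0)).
16 - 32*pi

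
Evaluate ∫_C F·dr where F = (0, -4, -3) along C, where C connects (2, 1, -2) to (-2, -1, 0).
2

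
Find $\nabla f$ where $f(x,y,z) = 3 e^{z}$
(0, 0, 3*exp(z))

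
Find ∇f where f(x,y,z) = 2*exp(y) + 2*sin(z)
(0, 2*exp(y), 2*cos(z))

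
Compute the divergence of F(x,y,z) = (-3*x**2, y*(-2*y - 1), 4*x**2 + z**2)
-6*x - 4*y + 2*z - 1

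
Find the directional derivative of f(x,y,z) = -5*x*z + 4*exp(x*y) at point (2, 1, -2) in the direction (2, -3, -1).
sqrt(14)*(15 - 8*exp(2))/7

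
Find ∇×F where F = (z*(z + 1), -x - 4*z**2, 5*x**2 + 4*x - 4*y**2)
(-8*y + 8*z, -10*x + 2*z - 3, -1)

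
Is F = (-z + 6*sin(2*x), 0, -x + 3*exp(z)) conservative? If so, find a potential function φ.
Yes, F is conservative. φ = -x*z + 3*exp(z) - 3*cos(2*x)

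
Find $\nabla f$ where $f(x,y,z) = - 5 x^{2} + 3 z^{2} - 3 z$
(-10*x, 0, 6*z - 3)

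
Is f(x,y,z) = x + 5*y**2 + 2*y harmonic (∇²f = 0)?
No, ∇²f = 10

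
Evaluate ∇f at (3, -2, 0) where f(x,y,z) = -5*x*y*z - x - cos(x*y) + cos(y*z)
(-1 + 2*sin(6), -3*sin(6), 30)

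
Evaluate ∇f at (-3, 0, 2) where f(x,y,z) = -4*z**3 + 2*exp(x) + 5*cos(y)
(2*exp(-3), 0, -48)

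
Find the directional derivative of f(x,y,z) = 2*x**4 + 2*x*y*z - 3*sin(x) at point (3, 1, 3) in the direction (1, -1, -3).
3*sqrt(11)*(62 - cos(3))/11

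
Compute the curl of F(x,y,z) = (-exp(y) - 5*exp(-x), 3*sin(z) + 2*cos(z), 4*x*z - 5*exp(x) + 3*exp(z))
(2*sin(z) - 3*cos(z), -4*z + 5*exp(x), exp(y))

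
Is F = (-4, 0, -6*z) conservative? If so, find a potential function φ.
Yes, F is conservative. φ = -4*x - 3*z**2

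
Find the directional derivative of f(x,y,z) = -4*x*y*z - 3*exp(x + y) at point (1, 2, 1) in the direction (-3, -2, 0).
sqrt(13)*(32 + 15*exp(3))/13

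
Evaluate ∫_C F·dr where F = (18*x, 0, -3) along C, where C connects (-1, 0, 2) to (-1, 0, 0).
6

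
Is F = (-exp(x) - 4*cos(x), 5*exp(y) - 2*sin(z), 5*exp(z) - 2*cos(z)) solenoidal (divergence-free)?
No, ∇·F = -exp(x) + 5*exp(y) + 5*exp(z) + 4*sin(x) + 2*sin(z)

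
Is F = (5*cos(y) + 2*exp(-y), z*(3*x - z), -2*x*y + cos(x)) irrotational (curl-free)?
No, ∇×F = (-5*x + 2*z, 2*y + sin(x), 3*z + 5*sin(y) + 2*exp(-y))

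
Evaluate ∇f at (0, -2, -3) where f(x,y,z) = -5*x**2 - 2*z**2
(0, 0, 12)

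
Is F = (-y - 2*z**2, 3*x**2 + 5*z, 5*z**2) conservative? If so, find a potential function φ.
No, ∇×F = (-5, -4*z, 6*x + 1) ≠ 0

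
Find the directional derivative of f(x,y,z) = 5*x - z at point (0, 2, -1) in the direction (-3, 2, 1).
-8*sqrt(14)/7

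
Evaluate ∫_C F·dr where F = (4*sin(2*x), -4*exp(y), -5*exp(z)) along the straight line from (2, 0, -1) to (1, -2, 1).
-5*E + 2*cos(4) - 4*exp(-2) - 2*cos(2) + 5*exp(-1) + 4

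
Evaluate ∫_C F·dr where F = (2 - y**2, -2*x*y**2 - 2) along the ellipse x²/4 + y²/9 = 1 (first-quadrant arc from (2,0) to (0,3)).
2 - 27*pi/4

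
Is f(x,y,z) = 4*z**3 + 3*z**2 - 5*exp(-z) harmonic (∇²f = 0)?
No, ∇²f = 24*z + 6 - 5*exp(-z)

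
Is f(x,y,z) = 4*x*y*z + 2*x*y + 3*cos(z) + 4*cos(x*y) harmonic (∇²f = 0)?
No, ∇²f = -4*x**2*cos(x*y) - 4*y**2*cos(x*y) - 3*cos(z)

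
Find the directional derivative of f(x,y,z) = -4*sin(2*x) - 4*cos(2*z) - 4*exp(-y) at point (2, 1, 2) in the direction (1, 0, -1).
-8*sin(pi/4 + 4)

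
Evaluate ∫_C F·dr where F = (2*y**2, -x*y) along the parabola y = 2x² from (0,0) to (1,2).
0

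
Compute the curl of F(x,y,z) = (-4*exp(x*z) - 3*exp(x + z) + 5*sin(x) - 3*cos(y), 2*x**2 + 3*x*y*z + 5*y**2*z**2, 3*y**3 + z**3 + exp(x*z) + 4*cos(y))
(-3*x*y - 10*y**2*z + 9*y**2 - 4*sin(y), -4*x*exp(x*z) - z*exp(x*z) - 3*exp(x + z), 4*x + 3*y*z - 3*sin(y))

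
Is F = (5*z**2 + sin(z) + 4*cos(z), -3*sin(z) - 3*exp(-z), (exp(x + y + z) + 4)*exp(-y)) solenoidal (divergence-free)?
No, ∇·F = exp(x + z)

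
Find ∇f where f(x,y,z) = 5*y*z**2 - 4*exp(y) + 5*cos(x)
(-5*sin(x), 5*z**2 - 4*exp(y), 10*y*z)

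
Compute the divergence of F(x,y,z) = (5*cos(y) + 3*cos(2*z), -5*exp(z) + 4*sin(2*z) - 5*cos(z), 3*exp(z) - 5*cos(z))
3*exp(z) + 5*sin(z)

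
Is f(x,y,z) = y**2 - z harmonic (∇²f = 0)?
No, ∇²f = 2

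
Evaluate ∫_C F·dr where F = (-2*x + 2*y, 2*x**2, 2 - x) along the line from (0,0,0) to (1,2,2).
16/3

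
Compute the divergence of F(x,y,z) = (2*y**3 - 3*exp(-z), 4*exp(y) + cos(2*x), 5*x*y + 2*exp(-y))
4*exp(y)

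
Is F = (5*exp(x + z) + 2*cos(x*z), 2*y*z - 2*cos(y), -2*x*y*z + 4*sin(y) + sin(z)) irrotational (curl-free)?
No, ∇×F = (-2*x*z - 2*y + 4*cos(y), -2*x*sin(x*z) + 2*y*z + 5*exp(x + z), 0)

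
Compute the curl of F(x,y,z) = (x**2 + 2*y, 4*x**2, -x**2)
(0, 2*x, 8*x - 2)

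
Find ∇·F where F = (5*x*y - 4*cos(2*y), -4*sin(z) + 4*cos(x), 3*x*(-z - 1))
-3*x + 5*y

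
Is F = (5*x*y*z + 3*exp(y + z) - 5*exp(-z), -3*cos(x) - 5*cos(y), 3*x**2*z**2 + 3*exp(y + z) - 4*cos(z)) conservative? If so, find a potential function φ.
No, ∇×F = (3*exp(y + z), 5*x*y - 6*x*z**2 + 3*exp(y + z) + 5*exp(-z), -5*x*z - 3*exp(y + z) + 3*sin(x)) ≠ 0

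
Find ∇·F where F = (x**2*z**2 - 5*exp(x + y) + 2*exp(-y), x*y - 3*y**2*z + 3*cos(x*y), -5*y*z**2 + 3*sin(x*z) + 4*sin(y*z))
2*x*z**2 - 3*x*sin(x*y) + 3*x*cos(x*z) + x - 16*y*z + 4*y*cos(y*z) - 5*exp(x + y)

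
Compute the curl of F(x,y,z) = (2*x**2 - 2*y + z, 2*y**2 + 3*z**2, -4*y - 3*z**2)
(-6*z - 4, 1, 2)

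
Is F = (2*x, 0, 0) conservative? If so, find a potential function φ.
Yes, F is conservative. φ = x**2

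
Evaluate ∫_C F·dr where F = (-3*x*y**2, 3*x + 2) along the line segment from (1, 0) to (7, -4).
-584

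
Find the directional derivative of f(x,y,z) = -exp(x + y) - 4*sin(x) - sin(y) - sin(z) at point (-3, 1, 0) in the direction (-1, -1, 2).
sqrt(6)*(4*exp(2)*cos(3) - 2*exp(2) + 2 + exp(2)*cos(1))*exp(-2)/6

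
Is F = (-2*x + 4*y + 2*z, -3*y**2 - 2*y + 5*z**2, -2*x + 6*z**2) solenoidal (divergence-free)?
No, ∇·F = -6*y + 12*z - 4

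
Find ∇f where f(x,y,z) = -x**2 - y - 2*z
(-2*x, -1, -2)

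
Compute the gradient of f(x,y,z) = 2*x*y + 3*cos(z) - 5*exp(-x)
(2*y + 5*exp(-x), 2*x, -3*sin(z))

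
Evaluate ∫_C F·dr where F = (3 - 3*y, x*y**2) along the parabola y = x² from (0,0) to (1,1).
16/7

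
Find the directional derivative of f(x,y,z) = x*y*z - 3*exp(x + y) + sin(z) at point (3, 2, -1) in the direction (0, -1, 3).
3*sqrt(10)*(cos(1) + 7 + exp(5))/10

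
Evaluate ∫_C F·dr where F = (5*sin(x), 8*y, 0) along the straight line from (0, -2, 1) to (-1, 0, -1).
-11 - 5*cos(1)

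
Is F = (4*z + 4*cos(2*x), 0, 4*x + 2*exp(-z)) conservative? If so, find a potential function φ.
Yes, F is conservative. φ = 4*x*z + 2*sin(2*x) - 2*exp(-z)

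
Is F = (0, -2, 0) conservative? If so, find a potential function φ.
Yes, F is conservative. φ = -2*y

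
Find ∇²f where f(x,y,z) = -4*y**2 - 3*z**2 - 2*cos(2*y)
8*cos(2*y) - 14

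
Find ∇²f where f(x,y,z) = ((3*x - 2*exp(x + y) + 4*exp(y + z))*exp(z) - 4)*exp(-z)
4*(2*exp(y + 2*z) - exp(x + y + z) - 1)*exp(-z)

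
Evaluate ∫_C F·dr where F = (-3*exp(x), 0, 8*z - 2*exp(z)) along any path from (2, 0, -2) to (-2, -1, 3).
-2*exp(3) - exp(-2) + 20 + 3*exp(2)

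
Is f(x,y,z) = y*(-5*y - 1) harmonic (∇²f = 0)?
No, ∇²f = -10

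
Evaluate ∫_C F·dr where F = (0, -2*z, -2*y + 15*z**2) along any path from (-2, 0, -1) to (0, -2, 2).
53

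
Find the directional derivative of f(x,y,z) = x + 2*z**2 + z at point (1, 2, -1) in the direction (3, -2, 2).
-3*sqrt(17)/17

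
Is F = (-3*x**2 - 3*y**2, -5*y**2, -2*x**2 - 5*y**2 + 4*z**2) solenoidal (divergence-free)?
No, ∇·F = -6*x - 10*y + 8*z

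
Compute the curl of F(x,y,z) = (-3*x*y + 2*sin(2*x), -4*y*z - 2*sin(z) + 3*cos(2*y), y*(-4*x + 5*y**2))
(-4*x + 15*y**2 + 4*y + 2*cos(z), 4*y, 3*x)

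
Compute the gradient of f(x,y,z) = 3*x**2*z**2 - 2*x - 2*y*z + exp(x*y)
(6*x*z**2 + y*exp(x*y) - 2, x*exp(x*y) - 2*z, 6*x**2*z - 2*y)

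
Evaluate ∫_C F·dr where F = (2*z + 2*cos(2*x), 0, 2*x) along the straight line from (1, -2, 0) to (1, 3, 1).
2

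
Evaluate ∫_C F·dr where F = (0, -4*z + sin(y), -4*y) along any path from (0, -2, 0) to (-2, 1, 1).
-4 - cos(1) + cos(2)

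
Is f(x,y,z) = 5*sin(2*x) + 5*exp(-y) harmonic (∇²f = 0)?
No, ∇²f = -20*sin(2*x) + 5*exp(-y)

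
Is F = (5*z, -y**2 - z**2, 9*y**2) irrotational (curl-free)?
No, ∇×F = (18*y + 2*z, 5, 0)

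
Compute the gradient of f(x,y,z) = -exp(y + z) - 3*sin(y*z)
(0, -3*z*cos(y*z) - exp(y + z), -3*y*cos(y*z) - exp(y + z))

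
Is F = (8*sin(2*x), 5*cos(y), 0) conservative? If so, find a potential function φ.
Yes, F is conservative. φ = 5*sin(y) - 4*cos(2*x)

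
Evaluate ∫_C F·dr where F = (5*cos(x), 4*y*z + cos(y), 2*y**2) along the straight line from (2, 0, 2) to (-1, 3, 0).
-5*sin(2) - 5*sin(1) + sin(3)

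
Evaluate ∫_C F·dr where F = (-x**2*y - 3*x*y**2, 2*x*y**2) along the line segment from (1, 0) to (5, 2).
-100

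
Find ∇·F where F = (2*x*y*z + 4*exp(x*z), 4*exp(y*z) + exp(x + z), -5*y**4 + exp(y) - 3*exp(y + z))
2*y*z + 4*z*exp(x*z) + 4*z*exp(y*z) - 3*exp(y + z)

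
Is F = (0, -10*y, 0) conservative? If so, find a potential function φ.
Yes, F is conservative. φ = -5*y**2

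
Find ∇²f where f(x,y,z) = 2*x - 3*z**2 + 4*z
-6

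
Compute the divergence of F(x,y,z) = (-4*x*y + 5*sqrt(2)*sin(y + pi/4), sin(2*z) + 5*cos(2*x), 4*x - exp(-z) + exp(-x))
-4*y + exp(-z)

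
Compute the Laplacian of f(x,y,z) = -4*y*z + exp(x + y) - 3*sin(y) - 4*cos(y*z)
4*y**2*cos(y*z) + 4*z**2*cos(y*z) + 2*exp(x + y) + 3*sin(y)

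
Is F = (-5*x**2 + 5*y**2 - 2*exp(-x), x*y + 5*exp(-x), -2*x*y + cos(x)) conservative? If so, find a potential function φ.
No, ∇×F = (-2*x, 2*y + sin(x), -9*y - 5*exp(-x)) ≠ 0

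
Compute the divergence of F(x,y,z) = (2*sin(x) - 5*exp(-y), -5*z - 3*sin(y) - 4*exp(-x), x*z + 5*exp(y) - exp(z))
x - exp(z) + 2*cos(x) - 3*cos(y)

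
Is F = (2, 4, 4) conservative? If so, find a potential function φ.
Yes, F is conservative. φ = 2*x + 4*y + 4*z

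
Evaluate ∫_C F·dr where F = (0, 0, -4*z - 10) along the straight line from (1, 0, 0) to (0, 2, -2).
12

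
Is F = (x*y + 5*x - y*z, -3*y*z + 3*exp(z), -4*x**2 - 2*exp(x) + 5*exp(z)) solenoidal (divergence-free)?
No, ∇·F = y - 3*z + 5*exp(z) + 5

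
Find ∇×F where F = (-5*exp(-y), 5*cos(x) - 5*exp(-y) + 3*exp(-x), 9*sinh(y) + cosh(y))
(sinh(y) + 9*cosh(y), 0, -5*sin(x) - 5*exp(-y) - 3*exp(-x))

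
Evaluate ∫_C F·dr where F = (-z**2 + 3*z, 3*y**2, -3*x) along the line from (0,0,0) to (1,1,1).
2/3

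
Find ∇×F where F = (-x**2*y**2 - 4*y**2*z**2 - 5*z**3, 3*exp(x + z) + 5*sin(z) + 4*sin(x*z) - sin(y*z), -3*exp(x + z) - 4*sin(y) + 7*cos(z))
(-4*x*cos(x*z) + y*cos(y*z) - 3*exp(x + z) - 4*cos(y) - 5*cos(z), -8*y**2*z - 15*z**2 + 3*exp(x + z), 2*x**2*y + 8*y*z**2 + 4*z*cos(x*z) + 3*exp(x + z))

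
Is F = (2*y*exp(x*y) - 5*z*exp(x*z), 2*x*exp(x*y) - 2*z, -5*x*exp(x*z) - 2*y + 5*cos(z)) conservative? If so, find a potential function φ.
Yes, F is conservative. φ = -2*y*z + 2*exp(x*y) - 5*exp(x*z) + 5*sin(z)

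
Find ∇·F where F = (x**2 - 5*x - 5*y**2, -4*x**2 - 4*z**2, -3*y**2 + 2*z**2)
2*x + 4*z - 5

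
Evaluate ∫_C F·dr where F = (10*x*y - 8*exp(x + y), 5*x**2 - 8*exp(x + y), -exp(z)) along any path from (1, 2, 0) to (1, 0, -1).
-8*E - 9 - exp(-1) + 8*exp(3)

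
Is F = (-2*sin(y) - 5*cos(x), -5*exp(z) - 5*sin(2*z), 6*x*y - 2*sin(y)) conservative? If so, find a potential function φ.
No, ∇×F = (6*x + 5*exp(z) - 2*cos(y) + 10*cos(2*z), -6*y, 2*cos(y)) ≠ 0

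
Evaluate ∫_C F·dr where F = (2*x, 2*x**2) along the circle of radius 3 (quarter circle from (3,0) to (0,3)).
27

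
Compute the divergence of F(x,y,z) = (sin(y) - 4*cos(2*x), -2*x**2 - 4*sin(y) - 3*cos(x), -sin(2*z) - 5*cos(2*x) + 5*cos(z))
8*sin(2*x) - 5*sin(z) - 4*cos(y) - 2*cos(2*z)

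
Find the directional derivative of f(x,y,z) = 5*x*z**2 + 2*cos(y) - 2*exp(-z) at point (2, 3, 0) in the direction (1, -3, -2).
sqrt(14)*(-2 + 3*sin(3))/7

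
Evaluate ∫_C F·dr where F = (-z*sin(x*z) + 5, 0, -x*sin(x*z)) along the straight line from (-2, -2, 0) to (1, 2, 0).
15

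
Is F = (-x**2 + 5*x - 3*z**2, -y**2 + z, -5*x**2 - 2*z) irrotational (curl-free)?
No, ∇×F = (-1, 10*x - 6*z, 0)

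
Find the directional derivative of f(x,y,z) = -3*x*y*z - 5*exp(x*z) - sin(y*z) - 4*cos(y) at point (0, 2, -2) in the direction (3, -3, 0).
sqrt(2)*(-2*sin(2) - cos(4) + 11)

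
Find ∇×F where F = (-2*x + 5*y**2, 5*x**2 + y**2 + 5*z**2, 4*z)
(-10*z, 0, 10*x - 10*y)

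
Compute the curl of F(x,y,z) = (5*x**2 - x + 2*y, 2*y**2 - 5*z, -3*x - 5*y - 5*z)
(0, 3, -2)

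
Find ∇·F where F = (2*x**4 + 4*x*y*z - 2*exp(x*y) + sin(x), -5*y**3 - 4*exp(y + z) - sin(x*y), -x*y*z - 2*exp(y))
8*x**3 - x*y - x*cos(x*y) - 15*y**2 + 4*y*z - 2*y*exp(x*y) - 4*exp(y + z) + cos(x)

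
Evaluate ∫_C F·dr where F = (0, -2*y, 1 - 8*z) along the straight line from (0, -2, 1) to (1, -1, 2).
-8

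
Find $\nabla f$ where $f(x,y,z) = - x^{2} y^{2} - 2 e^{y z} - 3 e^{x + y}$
(-2*x*y**2 - 3*exp(x + y), -2*x**2*y - 2*z*exp(y*z) - 3*exp(x + y), -2*y*exp(y*z))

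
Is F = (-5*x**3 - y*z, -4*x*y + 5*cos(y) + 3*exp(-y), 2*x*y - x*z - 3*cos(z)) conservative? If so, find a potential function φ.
No, ∇×F = (2*x, -3*y + z, -4*y + z) ≠ 0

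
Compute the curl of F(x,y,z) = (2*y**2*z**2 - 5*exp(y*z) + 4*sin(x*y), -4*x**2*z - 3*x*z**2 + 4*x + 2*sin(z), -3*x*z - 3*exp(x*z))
(4*x**2 + 6*x*z - 2*cos(z), 4*y**2*z - 5*y*exp(y*z) + 3*z*exp(x*z) + 3*z, -8*x*z - 4*x*cos(x*y) - 4*y*z**2 - 3*z**2 + 5*z*exp(y*z) + 4)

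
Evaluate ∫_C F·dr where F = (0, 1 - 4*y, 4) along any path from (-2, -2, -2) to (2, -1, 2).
23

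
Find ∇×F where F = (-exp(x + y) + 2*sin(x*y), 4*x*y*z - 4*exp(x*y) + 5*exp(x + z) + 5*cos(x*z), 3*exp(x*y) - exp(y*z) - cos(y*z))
(-4*x*y + 3*x*exp(x*y) + 5*x*sin(x*z) - z*exp(y*z) + z*sin(y*z) - 5*exp(x + z), -3*y*exp(x*y), -2*x*cos(x*y) + 4*y*z - 4*y*exp(x*y) - 5*z*sin(x*z) + exp(x + y) + 5*exp(x + z))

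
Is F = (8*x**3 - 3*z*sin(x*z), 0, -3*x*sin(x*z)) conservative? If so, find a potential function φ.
Yes, F is conservative. φ = 2*x**4 + 3*cos(x*z)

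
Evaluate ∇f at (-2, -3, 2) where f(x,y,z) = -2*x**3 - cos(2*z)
(-24, 0, 2*sin(4))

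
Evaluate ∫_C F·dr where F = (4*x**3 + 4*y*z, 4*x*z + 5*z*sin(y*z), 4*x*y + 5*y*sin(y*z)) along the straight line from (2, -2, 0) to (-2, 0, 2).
0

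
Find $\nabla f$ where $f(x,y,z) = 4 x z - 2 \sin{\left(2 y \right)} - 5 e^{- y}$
(4*z, -4*cos(2*y) + 5*exp(-y), 4*x)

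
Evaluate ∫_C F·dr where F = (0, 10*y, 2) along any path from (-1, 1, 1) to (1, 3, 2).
42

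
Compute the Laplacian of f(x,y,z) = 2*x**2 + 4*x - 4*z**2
-4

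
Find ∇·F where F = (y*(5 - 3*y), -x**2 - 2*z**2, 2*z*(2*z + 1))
8*z + 2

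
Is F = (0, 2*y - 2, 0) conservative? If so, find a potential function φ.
Yes, F is conservative. φ = y*(y - 2)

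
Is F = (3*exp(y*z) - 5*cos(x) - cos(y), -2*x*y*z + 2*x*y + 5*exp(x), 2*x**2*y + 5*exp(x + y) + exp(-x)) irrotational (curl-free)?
No, ∇×F = (2*x**2 + 2*x*y + 5*exp(x + y), -4*x*y + 3*y*exp(y*z) - 5*exp(x + y) + exp(-x), -2*y*z + 2*y - 3*z*exp(y*z) + 5*exp(x) - sin(y))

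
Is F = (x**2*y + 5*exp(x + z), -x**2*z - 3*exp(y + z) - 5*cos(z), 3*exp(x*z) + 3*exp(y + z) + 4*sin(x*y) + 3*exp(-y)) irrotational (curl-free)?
No, ∇×F = (x**2 + 4*x*cos(x*y) + 6*exp(y + z) - 5*sin(z) - 3*exp(-y), -4*y*cos(x*y) - 3*z*exp(x*z) + 5*exp(x + z), x*(-x - 2*z))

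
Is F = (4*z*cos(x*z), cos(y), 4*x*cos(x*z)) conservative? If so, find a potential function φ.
Yes, F is conservative. φ = sin(y) + 4*sin(x*z)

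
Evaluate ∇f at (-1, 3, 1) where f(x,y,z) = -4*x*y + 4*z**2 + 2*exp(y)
(-12, 4 + 2*exp(3), 8)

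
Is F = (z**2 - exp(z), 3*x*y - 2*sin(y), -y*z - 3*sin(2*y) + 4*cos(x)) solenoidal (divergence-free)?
No, ∇·F = 3*x - y - 2*cos(y)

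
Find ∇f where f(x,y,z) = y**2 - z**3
(0, 2*y, -3*z**2)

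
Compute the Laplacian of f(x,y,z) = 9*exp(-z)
9*exp(-z)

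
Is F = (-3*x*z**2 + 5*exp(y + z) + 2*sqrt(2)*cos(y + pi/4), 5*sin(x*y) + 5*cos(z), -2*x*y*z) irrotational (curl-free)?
No, ∇×F = (-2*x*z + 5*sin(z), -6*x*z + 2*y*z + 5*exp(y + z), 5*y*cos(x*y) - 5*exp(y + z) + 2*sqrt(2)*sin(y + pi/4))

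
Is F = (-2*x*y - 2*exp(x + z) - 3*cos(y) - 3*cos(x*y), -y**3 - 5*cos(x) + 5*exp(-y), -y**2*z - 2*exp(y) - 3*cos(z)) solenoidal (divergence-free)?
No, ∇·F = -4*y**2 + 3*y*sin(x*y) - 2*y - 2*exp(x + z) + 3*sin(z) - 5*exp(-y)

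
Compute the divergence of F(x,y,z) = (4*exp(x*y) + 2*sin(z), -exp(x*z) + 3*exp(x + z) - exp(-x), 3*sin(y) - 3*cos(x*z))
3*x*sin(x*z) + 4*y*exp(x*y)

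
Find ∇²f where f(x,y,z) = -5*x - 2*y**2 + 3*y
-4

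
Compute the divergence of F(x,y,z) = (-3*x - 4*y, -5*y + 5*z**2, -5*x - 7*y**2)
-8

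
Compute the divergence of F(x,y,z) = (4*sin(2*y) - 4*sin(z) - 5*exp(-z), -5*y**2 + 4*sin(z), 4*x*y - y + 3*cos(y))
-10*y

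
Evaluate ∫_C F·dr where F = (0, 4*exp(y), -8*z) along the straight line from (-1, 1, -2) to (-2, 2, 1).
-4*E + 12 + 4*exp(2)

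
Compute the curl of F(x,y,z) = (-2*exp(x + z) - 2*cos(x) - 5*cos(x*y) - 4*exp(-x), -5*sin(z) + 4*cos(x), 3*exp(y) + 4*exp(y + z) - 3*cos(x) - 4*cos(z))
(3*exp(y) + 4*exp(y + z) + 5*cos(z), -2*exp(x + z) - 3*sin(x), -5*x*sin(x*y) - 4*sin(x))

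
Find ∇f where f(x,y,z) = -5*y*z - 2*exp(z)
(0, -5*z, -5*y - 2*exp(z))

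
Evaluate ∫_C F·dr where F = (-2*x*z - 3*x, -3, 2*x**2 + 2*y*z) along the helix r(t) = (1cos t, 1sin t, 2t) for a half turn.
9*pi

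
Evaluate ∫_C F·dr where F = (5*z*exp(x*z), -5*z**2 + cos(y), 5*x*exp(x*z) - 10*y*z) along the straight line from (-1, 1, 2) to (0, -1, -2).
-2*sin(1) - 5*exp(-2) + 45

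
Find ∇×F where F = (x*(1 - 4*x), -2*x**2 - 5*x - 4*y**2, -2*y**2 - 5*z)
(-4*y, 0, -4*x - 5)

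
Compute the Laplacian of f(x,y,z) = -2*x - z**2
-2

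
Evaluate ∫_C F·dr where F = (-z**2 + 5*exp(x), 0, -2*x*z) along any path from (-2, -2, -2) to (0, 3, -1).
-3 - 5*exp(-2)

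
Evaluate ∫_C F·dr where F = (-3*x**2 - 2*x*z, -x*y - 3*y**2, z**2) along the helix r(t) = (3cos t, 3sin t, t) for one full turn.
pi*(-27 + 8*pi**2)/3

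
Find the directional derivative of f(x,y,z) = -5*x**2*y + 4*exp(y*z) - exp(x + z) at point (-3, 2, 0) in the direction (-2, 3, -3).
sqrt(22)*(5 - 279*exp(3))*exp(-3)/22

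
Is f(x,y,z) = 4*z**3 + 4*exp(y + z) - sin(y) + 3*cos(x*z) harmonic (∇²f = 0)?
No, ∇²f = -3*x**2*cos(x*z) - 3*z**2*cos(x*z) + 24*z + 8*exp(y + z) + sin(y)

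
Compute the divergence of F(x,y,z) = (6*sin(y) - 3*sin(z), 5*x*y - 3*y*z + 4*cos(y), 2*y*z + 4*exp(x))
5*x + 2*y - 3*z - 4*sin(y)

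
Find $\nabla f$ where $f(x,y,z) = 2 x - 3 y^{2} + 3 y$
(2, 3 - 6*y, 0)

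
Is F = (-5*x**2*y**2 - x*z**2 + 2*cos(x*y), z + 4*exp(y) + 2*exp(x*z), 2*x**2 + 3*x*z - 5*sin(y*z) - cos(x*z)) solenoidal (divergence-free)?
No, ∇·F = -10*x*y**2 + x*sin(x*z) + 3*x - 2*y*sin(x*y) - 5*y*cos(y*z) - z**2 + 4*exp(y)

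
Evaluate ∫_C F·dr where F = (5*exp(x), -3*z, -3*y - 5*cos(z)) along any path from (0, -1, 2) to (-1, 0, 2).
-11 + 5*exp(-1)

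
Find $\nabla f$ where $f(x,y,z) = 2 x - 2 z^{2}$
(2, 0, -4*z)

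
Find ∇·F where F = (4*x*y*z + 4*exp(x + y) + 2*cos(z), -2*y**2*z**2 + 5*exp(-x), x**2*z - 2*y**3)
x**2 - 4*y*z**2 + 4*y*z + 4*exp(x + y)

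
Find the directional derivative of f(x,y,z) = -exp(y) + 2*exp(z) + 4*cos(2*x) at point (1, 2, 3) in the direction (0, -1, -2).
sqrt(5)*(1 - 4*E)*exp(2)/5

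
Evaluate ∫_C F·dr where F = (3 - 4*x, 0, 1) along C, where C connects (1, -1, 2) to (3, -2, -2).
-14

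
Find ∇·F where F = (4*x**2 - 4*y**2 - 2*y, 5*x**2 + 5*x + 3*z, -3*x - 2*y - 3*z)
8*x - 3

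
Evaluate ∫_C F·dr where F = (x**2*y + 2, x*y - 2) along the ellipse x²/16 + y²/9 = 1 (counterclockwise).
-48*pi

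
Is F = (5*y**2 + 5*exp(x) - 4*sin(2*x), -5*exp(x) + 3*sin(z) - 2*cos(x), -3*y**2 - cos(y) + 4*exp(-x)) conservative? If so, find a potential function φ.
No, ∇×F = (-6*y + sin(y) - 3*cos(z), 4*exp(-x), -10*y - 5*exp(x) + 2*sin(x)) ≠ 0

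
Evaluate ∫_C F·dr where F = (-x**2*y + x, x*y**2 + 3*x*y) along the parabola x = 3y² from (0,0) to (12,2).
-30108/35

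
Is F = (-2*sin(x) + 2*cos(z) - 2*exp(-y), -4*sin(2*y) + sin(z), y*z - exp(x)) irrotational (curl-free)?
No, ∇×F = (z - cos(z), exp(x) - 2*sin(z), -2*exp(-y))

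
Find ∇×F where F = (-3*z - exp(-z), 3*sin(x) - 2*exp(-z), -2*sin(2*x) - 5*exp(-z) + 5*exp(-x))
(-2*exp(-z), 4*cos(2*x) - 3 + exp(-z) + 5*exp(-x), 3*cos(x))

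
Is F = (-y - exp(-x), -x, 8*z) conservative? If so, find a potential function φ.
Yes, F is conservative. φ = -x*y + 4*z**2 + exp(-x)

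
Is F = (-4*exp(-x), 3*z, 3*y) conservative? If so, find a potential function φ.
Yes, F is conservative. φ = 3*y*z + 4*exp(-x)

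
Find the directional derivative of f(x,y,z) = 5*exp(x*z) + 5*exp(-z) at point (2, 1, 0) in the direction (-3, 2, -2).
-10*sqrt(17)/17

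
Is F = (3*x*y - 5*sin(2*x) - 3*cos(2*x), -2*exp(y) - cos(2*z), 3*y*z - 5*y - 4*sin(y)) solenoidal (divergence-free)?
No, ∇·F = 6*y - 2*exp(y) + 6*sin(2*x) - 10*cos(2*x)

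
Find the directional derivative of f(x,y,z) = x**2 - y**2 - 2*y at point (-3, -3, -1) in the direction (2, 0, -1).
-12*sqrt(5)/5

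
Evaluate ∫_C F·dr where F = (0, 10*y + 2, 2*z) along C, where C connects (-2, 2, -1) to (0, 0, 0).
-25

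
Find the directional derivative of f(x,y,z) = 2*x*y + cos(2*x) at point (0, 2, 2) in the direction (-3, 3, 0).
-2*sqrt(2)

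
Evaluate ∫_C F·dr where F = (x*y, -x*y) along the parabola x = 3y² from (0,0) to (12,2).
516/5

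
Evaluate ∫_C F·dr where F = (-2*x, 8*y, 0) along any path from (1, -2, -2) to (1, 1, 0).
-12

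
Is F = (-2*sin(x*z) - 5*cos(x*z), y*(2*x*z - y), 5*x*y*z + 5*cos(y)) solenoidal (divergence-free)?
No, ∇·F = 5*x*y + 2*x*z - 2*y + 5*z*sin(x*z) - 2*z*cos(x*z)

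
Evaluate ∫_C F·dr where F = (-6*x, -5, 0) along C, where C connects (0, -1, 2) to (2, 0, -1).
-17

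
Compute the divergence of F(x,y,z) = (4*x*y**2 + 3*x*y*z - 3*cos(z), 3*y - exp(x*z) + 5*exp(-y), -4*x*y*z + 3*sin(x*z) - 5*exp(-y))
-4*x*y + 3*x*cos(x*z) + 4*y**2 + 3*y*z + 3 - 5*exp(-y)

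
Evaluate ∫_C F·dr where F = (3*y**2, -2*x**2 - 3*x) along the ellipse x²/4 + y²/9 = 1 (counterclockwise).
-18*pi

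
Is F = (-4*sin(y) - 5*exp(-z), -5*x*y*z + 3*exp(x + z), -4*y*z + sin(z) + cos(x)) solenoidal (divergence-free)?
No, ∇·F = -5*x*z - 4*y + cos(z)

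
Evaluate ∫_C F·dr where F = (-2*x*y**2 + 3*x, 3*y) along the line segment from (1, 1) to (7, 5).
-532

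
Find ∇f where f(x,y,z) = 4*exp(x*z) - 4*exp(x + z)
(4*z*exp(x*z) - 4*exp(x + z), 0, 4*x*exp(x*z) - 4*exp(x + z))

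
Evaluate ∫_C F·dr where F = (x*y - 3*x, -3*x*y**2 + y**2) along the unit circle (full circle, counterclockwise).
-3*pi/4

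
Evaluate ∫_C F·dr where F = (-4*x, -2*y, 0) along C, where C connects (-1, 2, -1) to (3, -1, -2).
-13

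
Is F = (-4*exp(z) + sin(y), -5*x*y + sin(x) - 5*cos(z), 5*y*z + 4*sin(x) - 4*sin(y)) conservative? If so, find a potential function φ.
No, ∇×F = (5*z - 5*sin(z) - 4*cos(y), -4*exp(z) - 4*cos(x), -5*y + cos(x) - cos(y)) ≠ 0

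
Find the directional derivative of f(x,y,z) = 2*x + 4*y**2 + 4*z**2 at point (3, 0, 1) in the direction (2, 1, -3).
-10*sqrt(14)/7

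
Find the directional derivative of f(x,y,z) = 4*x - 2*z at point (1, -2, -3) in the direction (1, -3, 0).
2*sqrt(10)/5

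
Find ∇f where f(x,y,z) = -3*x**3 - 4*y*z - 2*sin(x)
(-9*x**2 - 2*cos(x), -4*z, -4*y)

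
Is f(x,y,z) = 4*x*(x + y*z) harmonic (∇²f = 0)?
No, ∇²f = 8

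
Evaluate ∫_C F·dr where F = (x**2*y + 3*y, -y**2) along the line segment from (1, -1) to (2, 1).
-1/6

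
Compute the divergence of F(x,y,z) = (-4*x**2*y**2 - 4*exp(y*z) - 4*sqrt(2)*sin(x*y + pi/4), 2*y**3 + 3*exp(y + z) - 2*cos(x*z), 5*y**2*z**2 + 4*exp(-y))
-8*x*y**2 + 10*y**2*z + 6*y**2 - 4*sqrt(2)*y*cos(x*y + pi/4) + 3*exp(y + z)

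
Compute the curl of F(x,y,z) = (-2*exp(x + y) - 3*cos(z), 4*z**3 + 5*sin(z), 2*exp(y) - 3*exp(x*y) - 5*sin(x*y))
(-3*x*exp(x*y) - 5*x*cos(x*y) - 12*z**2 + 2*exp(y) - 5*cos(z), 3*y*exp(x*y) + 5*y*cos(x*y) + 3*sin(z), 2*exp(x + y))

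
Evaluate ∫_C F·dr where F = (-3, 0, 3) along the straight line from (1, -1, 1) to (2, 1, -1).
-9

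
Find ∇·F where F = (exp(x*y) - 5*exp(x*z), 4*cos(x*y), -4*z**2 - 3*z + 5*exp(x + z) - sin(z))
-4*x*sin(x*y) + y*exp(x*y) - 5*z*exp(x*z) - 8*z + 5*exp(x + z) - cos(z) - 3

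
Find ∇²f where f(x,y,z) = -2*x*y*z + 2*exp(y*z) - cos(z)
2*y**2*exp(y*z) + 2*z**2*exp(y*z) + cos(z)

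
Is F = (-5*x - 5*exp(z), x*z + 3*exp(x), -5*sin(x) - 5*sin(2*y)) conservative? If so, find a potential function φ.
No, ∇×F = (-x - 10*cos(2*y), -5*exp(z) + 5*cos(x), z + 3*exp(x)) ≠ 0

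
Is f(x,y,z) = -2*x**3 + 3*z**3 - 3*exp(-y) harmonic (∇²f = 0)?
No, ∇²f = -12*x + 18*z - 3*exp(-y)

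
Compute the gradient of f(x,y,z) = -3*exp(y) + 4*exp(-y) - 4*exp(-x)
(4*exp(-x), sinh(y) - 7*cosh(y), 0)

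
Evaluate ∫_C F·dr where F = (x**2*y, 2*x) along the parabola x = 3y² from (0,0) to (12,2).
7024/7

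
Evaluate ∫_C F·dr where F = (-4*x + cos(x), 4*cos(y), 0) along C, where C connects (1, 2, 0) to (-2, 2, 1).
-6 - sin(2) - sin(1)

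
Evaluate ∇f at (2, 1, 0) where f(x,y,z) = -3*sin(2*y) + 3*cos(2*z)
(0, -6*cos(2), 0)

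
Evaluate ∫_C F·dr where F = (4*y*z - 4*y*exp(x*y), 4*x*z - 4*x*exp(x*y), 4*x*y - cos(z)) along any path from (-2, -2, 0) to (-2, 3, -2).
-4*exp(-6) + sin(2) + 48 + 4*exp(4)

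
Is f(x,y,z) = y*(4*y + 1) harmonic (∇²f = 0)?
No, ∇²f = 8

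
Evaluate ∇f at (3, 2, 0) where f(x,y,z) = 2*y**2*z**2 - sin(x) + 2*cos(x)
(-2*sin(3) - cos(3), 0, 0)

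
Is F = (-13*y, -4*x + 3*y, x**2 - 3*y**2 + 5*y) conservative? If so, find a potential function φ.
No, ∇×F = (5 - 6*y, -2*x, 9) ≠ 0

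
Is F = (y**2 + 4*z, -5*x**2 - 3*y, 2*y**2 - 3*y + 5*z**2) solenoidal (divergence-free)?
No, ∇·F = 10*z - 3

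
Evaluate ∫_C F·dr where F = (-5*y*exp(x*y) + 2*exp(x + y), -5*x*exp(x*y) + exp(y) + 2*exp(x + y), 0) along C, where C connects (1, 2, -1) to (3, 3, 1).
(-5*exp(7) - E + 4 + 2*exp(4))*exp(2)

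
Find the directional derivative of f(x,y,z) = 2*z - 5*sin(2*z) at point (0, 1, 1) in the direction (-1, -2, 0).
0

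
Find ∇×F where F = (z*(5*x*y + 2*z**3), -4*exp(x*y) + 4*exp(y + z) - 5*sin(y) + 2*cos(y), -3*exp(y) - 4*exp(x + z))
((-4*exp(z) - 3)*exp(y), 5*x*y + 8*z**3 + 4*exp(x + z), -5*x*z - 4*y*exp(x*y))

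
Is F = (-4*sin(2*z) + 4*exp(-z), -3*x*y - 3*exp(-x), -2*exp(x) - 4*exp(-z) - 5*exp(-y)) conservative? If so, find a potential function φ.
No, ∇×F = (5*exp(-y), 2*exp(x) - 8*cos(2*z) - 4*exp(-z), -3*y + 3*exp(-x)) ≠ 0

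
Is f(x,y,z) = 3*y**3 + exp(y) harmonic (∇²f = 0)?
No, ∇²f = 18*y + exp(y)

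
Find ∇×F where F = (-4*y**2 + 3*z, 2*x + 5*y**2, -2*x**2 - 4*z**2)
(0, 4*x + 3, 8*y + 2)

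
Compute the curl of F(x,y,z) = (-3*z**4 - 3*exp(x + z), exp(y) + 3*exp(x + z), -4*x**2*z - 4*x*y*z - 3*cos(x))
(-4*x*z - 3*exp(x + z), 8*x*z + 4*y*z - 12*z**3 - 3*exp(x + z) - 3*sin(x), 3*exp(x + z))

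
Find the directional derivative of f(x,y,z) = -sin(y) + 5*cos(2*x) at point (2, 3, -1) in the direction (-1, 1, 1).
sqrt(3)*(10*sin(4) - cos(3))/3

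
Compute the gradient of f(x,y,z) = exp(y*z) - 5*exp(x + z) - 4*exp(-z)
(-5*exp(x + z), z*exp(y*z), y*exp(y*z) - 5*exp(x + z) + 4*exp(-z))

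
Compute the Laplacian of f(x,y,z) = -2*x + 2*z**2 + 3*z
4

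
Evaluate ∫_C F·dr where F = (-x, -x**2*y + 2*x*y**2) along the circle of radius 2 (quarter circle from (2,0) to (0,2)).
-2 + 2*pi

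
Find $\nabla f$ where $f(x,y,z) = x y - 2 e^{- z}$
(y, x, 2*exp(-z))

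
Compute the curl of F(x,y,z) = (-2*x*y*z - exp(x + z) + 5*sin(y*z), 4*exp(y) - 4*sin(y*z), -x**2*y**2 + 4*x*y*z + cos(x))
(-2*x**2*y + 4*x*z + 4*y*cos(y*z), 2*x*y**2 - 2*x*y - 4*y*z + 5*y*cos(y*z) - exp(x + z) + sin(x), z*(2*x - 5*cos(y*z)))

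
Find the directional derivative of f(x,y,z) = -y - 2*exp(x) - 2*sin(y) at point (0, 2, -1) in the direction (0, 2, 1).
-2*sqrt(5)*(2*cos(2) + 1)/5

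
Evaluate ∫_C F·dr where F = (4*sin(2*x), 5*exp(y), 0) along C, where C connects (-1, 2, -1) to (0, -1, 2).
-5*exp(2) - 2 + 2*cos(2) + 5*exp(-1)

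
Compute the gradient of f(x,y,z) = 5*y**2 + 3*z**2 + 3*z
(0, 10*y, 6*z + 3)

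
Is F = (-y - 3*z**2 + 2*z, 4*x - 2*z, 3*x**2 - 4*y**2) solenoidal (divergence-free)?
Yes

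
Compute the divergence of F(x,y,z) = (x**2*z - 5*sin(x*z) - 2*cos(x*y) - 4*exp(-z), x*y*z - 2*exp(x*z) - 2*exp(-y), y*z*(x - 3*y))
x*y + 3*x*z - 3*y**2 + 2*y*sin(x*y) - 5*z*cos(x*z) + 2*exp(-y)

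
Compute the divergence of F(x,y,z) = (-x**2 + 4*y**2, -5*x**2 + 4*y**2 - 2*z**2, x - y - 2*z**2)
-2*x + 8*y - 4*z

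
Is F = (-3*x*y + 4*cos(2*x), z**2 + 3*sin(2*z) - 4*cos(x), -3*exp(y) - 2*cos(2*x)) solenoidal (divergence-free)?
No, ∇·F = -3*y - 8*sin(2*x)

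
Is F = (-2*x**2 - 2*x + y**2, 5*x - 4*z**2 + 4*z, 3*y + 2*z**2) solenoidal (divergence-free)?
No, ∇·F = -4*x + 4*z - 2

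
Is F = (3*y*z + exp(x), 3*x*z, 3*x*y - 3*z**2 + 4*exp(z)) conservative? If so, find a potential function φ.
Yes, F is conservative. φ = 3*x*y*z - z**3 + exp(x) + 4*exp(z)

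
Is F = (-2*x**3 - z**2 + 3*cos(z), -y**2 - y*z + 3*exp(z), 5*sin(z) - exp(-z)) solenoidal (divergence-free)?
No, ∇·F = -6*x**2 - 2*y - z + 5*cos(z) + exp(-z)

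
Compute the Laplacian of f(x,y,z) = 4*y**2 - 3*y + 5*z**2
18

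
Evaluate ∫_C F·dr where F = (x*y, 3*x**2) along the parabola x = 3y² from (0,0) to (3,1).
9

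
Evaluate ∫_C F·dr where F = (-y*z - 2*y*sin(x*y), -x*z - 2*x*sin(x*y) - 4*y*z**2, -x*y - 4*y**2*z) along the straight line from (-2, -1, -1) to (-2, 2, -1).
-12 + 2*cos(4) - 2*cos(2)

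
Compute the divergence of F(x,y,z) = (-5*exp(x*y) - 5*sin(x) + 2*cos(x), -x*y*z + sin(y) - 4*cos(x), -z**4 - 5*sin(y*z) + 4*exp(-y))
-x*z - 5*y*exp(x*y) - 5*y*cos(y*z) - 4*z**3 - 2*sin(x) - 5*cos(x) + cos(y)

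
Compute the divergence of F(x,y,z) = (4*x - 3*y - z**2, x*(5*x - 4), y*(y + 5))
4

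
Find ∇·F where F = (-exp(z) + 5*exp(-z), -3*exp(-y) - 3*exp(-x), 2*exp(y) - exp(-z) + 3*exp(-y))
exp(-z) + 3*exp(-y)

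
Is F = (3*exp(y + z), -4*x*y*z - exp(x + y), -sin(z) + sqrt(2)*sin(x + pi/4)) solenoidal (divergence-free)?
No, ∇·F = -4*x*z - exp(x + y) - cos(z)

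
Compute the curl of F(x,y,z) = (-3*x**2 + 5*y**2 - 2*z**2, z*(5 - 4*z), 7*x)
(8*z - 5, -4*z - 7, -10*y)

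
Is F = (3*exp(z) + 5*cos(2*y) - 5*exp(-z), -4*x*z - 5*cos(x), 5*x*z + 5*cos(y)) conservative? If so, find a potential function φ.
No, ∇×F = (4*x - 5*sin(y), -5*z + 3*exp(z) + 5*exp(-z), -4*z + 5*sin(x) + 10*sin(2*y)) ≠ 0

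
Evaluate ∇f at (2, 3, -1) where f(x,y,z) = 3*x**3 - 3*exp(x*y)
(36 - 9*exp(6), -6*exp(6), 0)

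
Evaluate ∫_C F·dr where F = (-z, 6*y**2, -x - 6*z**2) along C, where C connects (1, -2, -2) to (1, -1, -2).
14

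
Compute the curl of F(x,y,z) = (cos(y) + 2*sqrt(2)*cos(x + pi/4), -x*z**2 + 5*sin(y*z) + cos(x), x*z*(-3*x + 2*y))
(4*x*z - 5*y*cos(y*z), 2*z*(3*x - y), -z**2 - sin(x) + sin(y))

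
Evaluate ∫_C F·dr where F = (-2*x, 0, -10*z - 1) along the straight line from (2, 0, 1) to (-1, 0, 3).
-39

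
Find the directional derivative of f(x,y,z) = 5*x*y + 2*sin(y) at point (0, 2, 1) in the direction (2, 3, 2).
2*sqrt(17)*(3*cos(2) + 10)/17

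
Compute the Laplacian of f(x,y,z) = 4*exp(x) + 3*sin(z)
4*exp(x) - 3*sin(z)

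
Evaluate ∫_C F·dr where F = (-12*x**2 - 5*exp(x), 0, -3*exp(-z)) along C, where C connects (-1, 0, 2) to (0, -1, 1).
-9 - 3*exp(-2) + 8*exp(-1)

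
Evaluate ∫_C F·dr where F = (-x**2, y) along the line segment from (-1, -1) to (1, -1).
-2/3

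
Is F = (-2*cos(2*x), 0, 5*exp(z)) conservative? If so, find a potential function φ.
Yes, F is conservative. φ = 5*exp(z) - sin(2*x)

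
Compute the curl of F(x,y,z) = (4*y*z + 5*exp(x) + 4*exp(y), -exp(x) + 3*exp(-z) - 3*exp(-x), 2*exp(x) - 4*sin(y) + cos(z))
(-4*cos(y) + 3*exp(-z), 4*y - 2*exp(x), -4*z - exp(x) - 4*exp(y) + 3*exp(-x))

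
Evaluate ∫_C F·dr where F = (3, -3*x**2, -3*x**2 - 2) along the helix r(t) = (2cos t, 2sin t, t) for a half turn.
-8*pi - 12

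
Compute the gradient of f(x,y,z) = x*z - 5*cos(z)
(z, 0, x + 5*sin(z))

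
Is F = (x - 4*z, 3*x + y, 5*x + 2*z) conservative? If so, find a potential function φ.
No, ∇×F = (0, -9, 3) ≠ 0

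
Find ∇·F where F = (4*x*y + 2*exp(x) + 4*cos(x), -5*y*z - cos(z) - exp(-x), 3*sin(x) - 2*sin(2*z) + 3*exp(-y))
4*y - 5*z + 2*exp(x) - 4*sin(x) - 4*cos(2*z)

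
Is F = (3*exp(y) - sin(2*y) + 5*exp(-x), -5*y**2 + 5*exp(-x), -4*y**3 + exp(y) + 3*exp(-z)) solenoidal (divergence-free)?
No, ∇·F = -10*y - 3*exp(-z) - 5*exp(-x)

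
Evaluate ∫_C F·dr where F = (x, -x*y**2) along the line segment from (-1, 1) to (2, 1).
3/2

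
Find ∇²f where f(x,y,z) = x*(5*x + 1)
10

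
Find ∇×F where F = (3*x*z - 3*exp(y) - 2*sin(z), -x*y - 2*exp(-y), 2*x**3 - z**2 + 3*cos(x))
(0, -6*x**2 + 3*x + 3*sin(x) - 2*cos(z), -y + 3*exp(y))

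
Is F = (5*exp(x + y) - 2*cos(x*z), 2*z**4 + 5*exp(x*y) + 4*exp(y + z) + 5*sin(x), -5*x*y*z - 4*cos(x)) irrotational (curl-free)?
No, ∇×F = (-5*x*z - 8*z**3 - 4*exp(y + z), 2*x*sin(x*z) + 5*y*z - 4*sin(x), 5*y*exp(x*y) - 5*exp(x + y) + 5*cos(x))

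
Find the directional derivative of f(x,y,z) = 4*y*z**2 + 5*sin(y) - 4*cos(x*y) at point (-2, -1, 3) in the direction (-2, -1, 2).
-28 - 5*cos(1)/3 + 16*sin(2)/3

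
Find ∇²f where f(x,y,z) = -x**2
-2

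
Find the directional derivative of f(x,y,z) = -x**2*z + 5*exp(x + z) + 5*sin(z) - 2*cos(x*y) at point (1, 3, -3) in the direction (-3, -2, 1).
sqrt(14)*(-19*exp(2) + 5*exp(2)*cos(3) - 22*exp(2)*sin(3) - 10)*exp(-2)/14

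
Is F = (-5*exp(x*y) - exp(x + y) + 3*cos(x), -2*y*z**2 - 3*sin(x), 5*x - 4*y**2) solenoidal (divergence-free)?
No, ∇·F = -5*y*exp(x*y) - 2*z**2 - exp(x + y) - 3*sin(x)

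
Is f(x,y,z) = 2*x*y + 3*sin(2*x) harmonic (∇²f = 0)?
No, ∇²f = -12*sin(2*x)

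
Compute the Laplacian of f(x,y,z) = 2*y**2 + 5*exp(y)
5*exp(y) + 4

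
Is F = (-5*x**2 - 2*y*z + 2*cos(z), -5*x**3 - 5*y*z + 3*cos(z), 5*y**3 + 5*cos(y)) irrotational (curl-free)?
No, ∇×F = (15*y**2 + 5*y - 5*sin(y) + 3*sin(z), -2*y - 2*sin(z), -15*x**2 + 2*z)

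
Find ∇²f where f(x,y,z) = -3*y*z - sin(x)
sin(x)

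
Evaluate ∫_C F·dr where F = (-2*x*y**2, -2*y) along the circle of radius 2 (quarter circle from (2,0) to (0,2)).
4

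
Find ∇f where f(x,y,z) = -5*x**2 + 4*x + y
(4 - 10*x, 1, 0)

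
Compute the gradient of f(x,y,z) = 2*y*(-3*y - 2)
(0, -12*y - 4, 0)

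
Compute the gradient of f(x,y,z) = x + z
(1, 0, 1)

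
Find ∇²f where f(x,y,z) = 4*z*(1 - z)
-8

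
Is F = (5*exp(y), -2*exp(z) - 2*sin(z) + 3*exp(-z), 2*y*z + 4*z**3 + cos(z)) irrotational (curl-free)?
No, ∇×F = ((2*(z + exp(z) + cos(z))*exp(z) + 3)*exp(-z), 0, -5*exp(y))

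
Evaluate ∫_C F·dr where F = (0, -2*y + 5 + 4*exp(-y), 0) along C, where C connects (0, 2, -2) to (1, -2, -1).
-8*sinh(2) - 20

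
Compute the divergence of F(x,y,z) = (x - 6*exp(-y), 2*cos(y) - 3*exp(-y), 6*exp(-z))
-2*sin(y) + 1 - 6*exp(-z) + 3*exp(-y)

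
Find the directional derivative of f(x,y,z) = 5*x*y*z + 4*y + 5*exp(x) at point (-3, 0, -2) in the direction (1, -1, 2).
sqrt(6)*(5 - 34*exp(3))*exp(-3)/6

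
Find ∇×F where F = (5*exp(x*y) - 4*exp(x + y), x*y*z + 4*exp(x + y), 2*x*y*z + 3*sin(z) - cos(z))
(x*(-y + 2*z), -2*y*z, -5*x*exp(x*y) + y*z + 8*exp(x + y))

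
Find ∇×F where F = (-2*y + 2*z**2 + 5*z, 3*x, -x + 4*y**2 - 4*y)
(8*y - 4, 4*z + 6, 5)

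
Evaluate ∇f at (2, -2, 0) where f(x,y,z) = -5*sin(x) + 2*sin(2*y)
(-5*cos(2), 4*cos(4), 0)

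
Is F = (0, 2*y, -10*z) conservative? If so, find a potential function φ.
Yes, F is conservative. φ = y**2 - 5*z**2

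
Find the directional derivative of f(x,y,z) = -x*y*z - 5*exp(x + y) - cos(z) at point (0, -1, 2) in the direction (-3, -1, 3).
sqrt(19)*(-6*E + 3*E*sin(2) + 20)*exp(-1)/19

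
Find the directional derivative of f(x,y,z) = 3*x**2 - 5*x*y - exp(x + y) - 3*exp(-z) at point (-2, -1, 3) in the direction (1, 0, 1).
sqrt(2)*(2 - 7*exp(3))*exp(-3)/2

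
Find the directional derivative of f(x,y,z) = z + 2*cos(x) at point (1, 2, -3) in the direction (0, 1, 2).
2*sqrt(5)/5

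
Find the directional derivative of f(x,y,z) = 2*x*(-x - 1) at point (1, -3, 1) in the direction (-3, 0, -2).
18*sqrt(13)/13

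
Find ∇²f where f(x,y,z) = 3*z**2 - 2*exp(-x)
6 - 2*exp(-x)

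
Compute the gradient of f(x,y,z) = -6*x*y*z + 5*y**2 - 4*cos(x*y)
(2*y*(-3*z + 2*sin(x*y)), -6*x*z + 4*x*sin(x*y) + 10*y, -6*x*y)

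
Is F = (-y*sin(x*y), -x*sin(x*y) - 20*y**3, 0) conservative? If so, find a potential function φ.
Yes, F is conservative. φ = -5*y**4 + cos(x*y)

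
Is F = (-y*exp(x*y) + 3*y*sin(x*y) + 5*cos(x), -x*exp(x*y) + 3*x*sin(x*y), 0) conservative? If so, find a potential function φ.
Yes, F is conservative. φ = -exp(x*y) + 5*sin(x) - 3*cos(x*y)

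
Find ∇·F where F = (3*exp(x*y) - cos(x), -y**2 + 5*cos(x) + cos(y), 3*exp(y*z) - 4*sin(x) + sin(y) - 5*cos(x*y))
3*y*exp(x*y) + 3*y*exp(y*z) - 2*y + sin(x) - sin(y)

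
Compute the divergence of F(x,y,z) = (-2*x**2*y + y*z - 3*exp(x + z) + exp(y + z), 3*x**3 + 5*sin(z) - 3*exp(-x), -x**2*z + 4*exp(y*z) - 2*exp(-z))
-x**2 - 4*x*y + 4*y*exp(y*z) - 3*exp(x + z) + 2*exp(-z)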